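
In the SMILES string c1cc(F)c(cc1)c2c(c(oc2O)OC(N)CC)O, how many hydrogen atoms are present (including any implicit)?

Hydrogens are implicit in SMILES; fill each atom to its normal valence:
  6 × C (aromatic): no H
  4 × C (aromatic): 1 H each → 4
  2 × O: 1 H each → 2
  1 × C: 3 H
  1 × C: 2 H
  1 × C: 1 H
  1 × F: no H
  1 × N: 2 H
  1 × O (aromatic): no H
  1 × O: no H
  Total hydrogens = 14.

14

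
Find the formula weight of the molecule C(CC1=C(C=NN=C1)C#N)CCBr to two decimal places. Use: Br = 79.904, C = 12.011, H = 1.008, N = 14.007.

240.10

Molecular formula: C9H10BrN3.
M = 1×79.904 + 9×12.011 + 10×1.008 + 3×14.007 = 240.10 g/mol.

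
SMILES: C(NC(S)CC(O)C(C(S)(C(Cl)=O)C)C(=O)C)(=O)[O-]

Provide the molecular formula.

C10H15ClNO5S2-

Heavy atoms from the SMILES: 10 C, 1 Cl, 1 N, 5 O, 2 S.
Implicit hydrogens by atom environment:
  4 × C: no H
  3 × C: 1 H each → 3
  3 × O: no H
  2 × C: 3 H each → 6
  2 × S: 1 H each → 2
  1 × C: 2 H
  1 × Cl: no H
  1 × N: 1 H
  1 × O: 1 H
  1 × O (charge -1): no H
  Total hydrogens = 15.
Net charge -1.
Molecular formula: C10H15ClNO5S2-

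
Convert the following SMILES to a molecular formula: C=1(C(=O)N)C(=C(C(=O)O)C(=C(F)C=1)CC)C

C11H12FNO3

Heavy atoms from the SMILES: 11 C, 1 F, 1 N, 3 O.
Implicit hydrogens by atom environment:
  5 × C (aromatic): no H
  2 × C: 3 H each → 6
  2 × C: no H
  2 × O: no H
  1 × C: 2 H
  1 × C (aromatic): 1 H
  1 × F: no H
  1 × N: 2 H
  1 × O: 1 H
  Total hydrogens = 12.
Molecular formula: C11H12FNO3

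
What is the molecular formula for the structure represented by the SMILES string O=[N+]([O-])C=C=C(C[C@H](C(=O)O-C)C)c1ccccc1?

Heavy atoms from the SMILES: 14 C, 1 N, 4 O.
Implicit hydrogens by atom environment:
  5 × C (aromatic): 1 H each → 5
  3 × C: no H
  3 × O: no H
  2 × C: 3 H each → 6
  2 × C: 1 H each → 2
  1 × C: 2 H
  1 × C (aromatic): no H
  1 × N (charge +1): no H
  1 × O (charge -1): no H
  Total hydrogens = 15.
Molecular formula: C14H15NO4

C14H15NO4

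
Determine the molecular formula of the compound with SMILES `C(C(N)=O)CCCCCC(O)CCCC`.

C12H25NO2

Heavy atoms from the SMILES: 12 C, 1 N, 2 O.
Implicit hydrogens by atom environment:
  9 × C: 2 H each → 18
  1 × C: 3 H
  1 × C: 1 H
  1 × C: no H
  1 × N: 2 H
  1 × O: 1 H
  1 × O: no H
  Total hydrogens = 25.
Molecular formula: C12H25NO2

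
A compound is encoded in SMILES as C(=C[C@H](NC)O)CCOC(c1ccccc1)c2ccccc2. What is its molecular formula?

Heavy atoms from the SMILES: 19 C, 1 N, 2 O.
Implicit hydrogens by atom environment:
  10 × C (aromatic): 1 H each → 10
  4 × C: 1 H each → 4
  2 × C: 2 H each → 4
  2 × C (aromatic): no H
  1 × C: 3 H
  1 × N: 1 H
  1 × O: 1 H
  1 × O: no H
  Total hydrogens = 23.
Molecular formula: C19H23NO2

C19H23NO2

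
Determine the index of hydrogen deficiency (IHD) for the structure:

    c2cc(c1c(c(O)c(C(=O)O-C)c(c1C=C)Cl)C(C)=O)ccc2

11

Molecular formula from the SMILES: C18H15ClO4.
DoU = (2C + 2 + N − H − X)/2 = (2·18 + 2 + 0 − 15 − 1)/2 = 22/2 = 11.
(Structurally: 2 ring(s) + 9 π bond(s) = 11.)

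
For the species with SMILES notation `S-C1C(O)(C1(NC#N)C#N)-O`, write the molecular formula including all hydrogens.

Heavy atoms from the SMILES: 5 C, 3 N, 2 O, 1 S.
Implicit hydrogens by atom environment:
  4 × C: no H
  2 × N: no H
  2 × O: 1 H each → 2
  1 × C: 1 H
  1 × N: 1 H
  1 × S: 1 H
  Total hydrogens = 5.
Molecular formula: C5H5N3O2S

C5H5N3O2S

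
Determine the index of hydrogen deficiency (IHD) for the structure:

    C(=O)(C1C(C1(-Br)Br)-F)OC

2

Molecular formula from the SMILES: C5H5Br2FO2.
DoU = (2C + 2 + N − H − X)/2 = (2·5 + 2 + 0 − 5 − 3)/2 = 4/2 = 2.
(Structurally: 1 ring(s) + 1 π bond(s) = 2.)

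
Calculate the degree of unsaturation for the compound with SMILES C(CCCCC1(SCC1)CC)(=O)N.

2

Molecular formula from the SMILES: C10H19NOS.
DoU = (2C + 2 + N − H − X)/2 = (2·10 + 2 + 1 − 19 − 0)/2 = 4/2 = 2.
(Structurally: 1 ring(s) + 1 π bond(s) = 2.)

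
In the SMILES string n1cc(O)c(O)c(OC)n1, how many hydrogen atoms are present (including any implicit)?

6

Hydrogens are implicit in SMILES; fill each atom to its normal valence:
  3 × C (aromatic): no H
  2 × N (aromatic): no H
  2 × O: 1 H each → 2
  1 × C: 3 H
  1 × C (aromatic): 1 H
  1 × O: no H
  Total hydrogens = 6.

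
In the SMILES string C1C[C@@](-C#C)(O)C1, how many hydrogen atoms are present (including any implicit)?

Hydrogens are implicit in SMILES; fill each atom to its normal valence:
  3 × C: 2 H each → 6
  2 × C: no H
  1 × C: 1 H
  1 × O: 1 H
  Total hydrogens = 8.

8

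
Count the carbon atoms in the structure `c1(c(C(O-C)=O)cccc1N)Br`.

The symbol for carbon appears 8 times in the SMILES. Lowercase c denotes aromatic carbon and counts toward C.

8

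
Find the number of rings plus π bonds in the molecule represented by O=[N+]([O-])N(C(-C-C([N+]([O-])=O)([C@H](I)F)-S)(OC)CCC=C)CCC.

3

Molecular formula from the SMILES: C12H21FIN3O5S.
DoU = (2C + 2 + N − H − X)/2 = (2·12 + 2 + 3 − 21 − 2)/2 = 6/2 = 3.
(Structurally: 0 ring(s) + 3 π bond(s) = 3.)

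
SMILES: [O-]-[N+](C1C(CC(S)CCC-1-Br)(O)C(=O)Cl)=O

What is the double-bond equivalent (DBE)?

3

Molecular formula from the SMILES: C8H11BrClNO4S.
DoU = (2C + 2 + N − H − X)/2 = (2·8 + 2 + 1 − 11 − 2)/2 = 6/2 = 3.
(Structurally: 1 ring(s) + 2 π bond(s) = 3.)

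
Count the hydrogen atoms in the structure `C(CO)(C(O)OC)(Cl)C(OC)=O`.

11

Hydrogens are implicit in SMILES; fill each atom to its normal valence:
  3 × O: no H
  2 × C: 3 H each → 6
  2 × C: no H
  2 × O: 1 H each → 2
  1 × C: 2 H
  1 × C: 1 H
  1 × Cl: no H
  Total hydrogens = 11.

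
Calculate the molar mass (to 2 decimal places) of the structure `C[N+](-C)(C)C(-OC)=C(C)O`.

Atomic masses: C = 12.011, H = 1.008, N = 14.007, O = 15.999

146.21

Molecular formula: C7H16NO2+.
M = 7×12.011 + 16×1.008 + 1×14.007 + 2×15.999 = 146.21 g/mol.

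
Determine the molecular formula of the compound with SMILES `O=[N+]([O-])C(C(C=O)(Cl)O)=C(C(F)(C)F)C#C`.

Heavy atoms from the SMILES: 8 C, 1 Cl, 2 F, 1 N, 4 O.
Implicit hydrogens by atom environment:
  5 × C: no H
  2 × C: 1 H each → 2
  2 × F: no H
  2 × O: no H
  1 × C: 3 H
  1 × Cl: no H
  1 × N (charge +1): no H
  1 × O: 1 H
  1 × O (charge -1): no H
  Total hydrogens = 6.
Molecular formula: C8H6ClF2NO4

C8H6ClF2NO4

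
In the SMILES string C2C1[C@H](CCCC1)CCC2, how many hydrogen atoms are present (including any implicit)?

18

Hydrogens are implicit in SMILES; fill each atom to its normal valence:
  8 × C: 2 H each → 16
  2 × C: 1 H each → 2
  Total hydrogens = 18.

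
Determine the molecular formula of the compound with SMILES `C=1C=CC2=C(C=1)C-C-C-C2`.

Heavy atoms from the SMILES: 10 C.
Implicit hydrogens by atom environment:
  4 × C: 2 H each → 8
  4 × C (aromatic): 1 H each → 4
  2 × C (aromatic): no H
  Total hydrogens = 12.
Molecular formula: C10H12

C10H12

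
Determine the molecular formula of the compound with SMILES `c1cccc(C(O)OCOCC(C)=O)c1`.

Heavy atoms from the SMILES: 11 C, 4 O.
Implicit hydrogens by atom environment:
  5 × C (aromatic): 1 H each → 5
  3 × O: no H
  2 × C: 2 H each → 4
  1 × C: 3 H
  1 × C: 1 H
  1 × C (aromatic): no H
  1 × C: no H
  1 × O: 1 H
  Total hydrogens = 14.
Molecular formula: C11H14O4

C11H14O4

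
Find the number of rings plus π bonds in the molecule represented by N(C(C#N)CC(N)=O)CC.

3

Molecular formula from the SMILES: C6H11N3O.
DoU = (2C + 2 + N − H − X)/2 = (2·6 + 2 + 3 − 11 − 0)/2 = 6/2 = 3.
(Structurally: 0 ring(s) + 3 π bond(s) = 3.)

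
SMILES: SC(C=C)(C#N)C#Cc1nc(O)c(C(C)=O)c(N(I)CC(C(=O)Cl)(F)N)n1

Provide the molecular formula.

C15H12ClFIN5O3S

Heavy atoms from the SMILES: 15 C, 1 Cl, 1 F, 1 I, 5 N, 3 O, 1 S.
Implicit hydrogens by atom environment:
  7 × C: no H
  4 × C (aromatic): no H
  2 × C: 2 H each → 4
  2 × N (aromatic): no H
  2 × N: no H
  2 × O: no H
  1 × C: 3 H
  1 × C: 1 H
  1 × Cl: no H
  1 × F: no H
  1 × I: no H
  1 × N: 2 H
  1 × O: 1 H
  1 × S: 1 H
  Total hydrogens = 12.
Molecular formula: C15H12ClFIN5O3S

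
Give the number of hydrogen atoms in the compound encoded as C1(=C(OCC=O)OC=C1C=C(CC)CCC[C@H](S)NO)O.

Hydrogens are implicit in SMILES; fill each atom to its normal valence:
  5 × C: 2 H each → 10
  3 × C: 1 H each → 3
  3 × C (aromatic): no H
  2 × O: 1 H each → 2
  2 × O: no H
  1 × C: 3 H
  1 × C (aromatic): 1 H
  1 × C: no H
  1 × N: 1 H
  1 × O (aromatic): no H
  1 × S: 1 H
  Total hydrogens = 21.

21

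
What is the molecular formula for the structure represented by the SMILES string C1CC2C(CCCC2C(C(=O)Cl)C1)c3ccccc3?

C17H21ClO

Heavy atoms from the SMILES: 17 C, 1 Cl, 1 O.
Implicit hydrogens by atom environment:
  6 × C: 2 H each → 12
  5 × C (aromatic): 1 H each → 5
  4 × C: 1 H each → 4
  1 × C: no H
  1 × C (aromatic): no H
  1 × Cl: no H
  1 × O: no H
  Total hydrogens = 21.
Molecular formula: C17H21ClO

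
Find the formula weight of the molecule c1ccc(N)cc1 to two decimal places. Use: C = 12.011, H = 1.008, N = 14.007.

93.13

Molecular formula: C6H7N.
M = 6×12.011 + 7×1.008 + 1×14.007 = 93.13 g/mol.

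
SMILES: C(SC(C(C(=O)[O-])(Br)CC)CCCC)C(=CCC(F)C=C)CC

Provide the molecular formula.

C18H29BrFO2S-

Heavy atoms from the SMILES: 1 Br, 18 C, 1 F, 2 O, 1 S.
Implicit hydrogens by atom environment:
  8 × C: 2 H each → 16
  4 × C: 1 H each → 4
  3 × C: 3 H each → 9
  3 × C: no H
  1 × Br: no H
  1 × F: no H
  1 × O: no H
  1 × O (charge -1): no H
  1 × S: no H
  Total hydrogens = 29.
Net charge -1.
Molecular formula: C18H29BrFO2S-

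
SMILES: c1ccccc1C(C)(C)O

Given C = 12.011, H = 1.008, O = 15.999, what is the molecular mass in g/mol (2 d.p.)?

Molecular formula: C9H12O.
M = 9×12.011 + 12×1.008 + 1×15.999 = 136.19 g/mol.

136.19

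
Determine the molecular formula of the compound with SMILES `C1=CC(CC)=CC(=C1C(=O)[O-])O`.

C9H9O3-

Heavy atoms from the SMILES: 9 C, 3 O.
Implicit hydrogens by atom environment:
  3 × C (aromatic): 1 H each → 3
  3 × C (aromatic): no H
  1 × C: 3 H
  1 × C: 2 H
  1 × C: no H
  1 × O: 1 H
  1 × O: no H
  1 × O (charge -1): no H
  Total hydrogens = 9.
Net charge -1.
Molecular formula: C9H9O3-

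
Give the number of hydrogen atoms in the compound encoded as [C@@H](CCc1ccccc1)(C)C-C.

Hydrogens are implicit in SMILES; fill each atom to its normal valence:
  5 × C (aromatic): 1 H each → 5
  3 × C: 2 H each → 6
  2 × C: 3 H each → 6
  1 × C: 1 H
  1 × C (aromatic): no H
  Total hydrogens = 18.

18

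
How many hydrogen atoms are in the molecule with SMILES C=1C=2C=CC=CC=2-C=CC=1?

Hydrogens are implicit in SMILES; fill each atom to its normal valence:
  8 × C (aromatic): 1 H each → 8
  2 × C (aromatic): no H
  Total hydrogens = 8.

8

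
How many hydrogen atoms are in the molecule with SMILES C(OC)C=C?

8

Hydrogens are implicit in SMILES; fill each atom to its normal valence:
  2 × C: 2 H each → 4
  1 × C: 3 H
  1 × C: 1 H
  1 × O: no H
  Total hydrogens = 8.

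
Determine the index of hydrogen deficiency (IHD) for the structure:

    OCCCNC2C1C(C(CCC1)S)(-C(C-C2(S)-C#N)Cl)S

Molecular formula from the SMILES: C14H23ClN2OS3.
DoU = (2C + 2 + N − H − X)/2 = (2·14 + 2 + 2 − 23 − 1)/2 = 8/2 = 4.
(Structurally: 2 ring(s) + 2 π bond(s) = 4.)

4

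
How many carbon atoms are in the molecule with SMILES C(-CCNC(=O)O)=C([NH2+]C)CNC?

8

The symbol for carbon appears 8 times in the SMILES.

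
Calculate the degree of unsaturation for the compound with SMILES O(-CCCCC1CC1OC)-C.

Molecular formula from the SMILES: C9H18O2.
DoU = (2C + 2 + N − H − X)/2 = (2·9 + 2 + 0 − 18 − 0)/2 = 2/2 = 1.
(Structurally: 1 ring(s) + 0 π bond(s) = 1.)

1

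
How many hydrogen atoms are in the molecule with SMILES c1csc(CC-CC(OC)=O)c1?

Hydrogens are implicit in SMILES; fill each atom to its normal valence:
  3 × C: 2 H each → 6
  3 × C (aromatic): 1 H each → 3
  2 × O: no H
  1 × C: 3 H
  1 × C (aromatic): no H
  1 × C: no H
  1 × S (aromatic): no H
  Total hydrogens = 12.

12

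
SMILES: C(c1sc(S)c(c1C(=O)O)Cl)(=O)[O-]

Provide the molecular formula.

C6H2ClO4S2-

Heavy atoms from the SMILES: 6 C, 1 Cl, 4 O, 2 S.
Implicit hydrogens by atom environment:
  4 × C (aromatic): no H
  2 × C: no H
  2 × O: no H
  1 × Cl: no H
  1 × O: 1 H
  1 × O (charge -1): no H
  1 × S: 1 H
  1 × S (aromatic): no H
  Total hydrogens = 2.
Net charge -1.
Molecular formula: C6H2ClO4S2-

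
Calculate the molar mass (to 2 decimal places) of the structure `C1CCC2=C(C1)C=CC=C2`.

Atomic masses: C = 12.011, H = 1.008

132.21

Molecular formula: C10H12.
M = 10×12.011 + 12×1.008 = 132.21 g/mol.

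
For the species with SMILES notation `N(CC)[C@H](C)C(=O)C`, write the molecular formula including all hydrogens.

C6H13NO

Heavy atoms from the SMILES: 6 C, 1 N, 1 O.
Implicit hydrogens by atom environment:
  3 × C: 3 H each → 9
  1 × C: 2 H
  1 × C: 1 H
  1 × C: no H
  1 × N: 1 H
  1 × O: no H
  Total hydrogens = 13.
Molecular formula: C6H13NO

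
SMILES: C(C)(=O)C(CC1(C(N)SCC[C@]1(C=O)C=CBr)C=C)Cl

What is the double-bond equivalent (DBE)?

Molecular formula from the SMILES: C14H19BrClNO2S.
DoU = (2C + 2 + N − H − X)/2 = (2·14 + 2 + 1 − 19 − 2)/2 = 10/2 = 5.
(Structurally: 1 ring(s) + 4 π bond(s) = 5.)

5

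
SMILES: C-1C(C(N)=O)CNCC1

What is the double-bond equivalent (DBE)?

Molecular formula from the SMILES: C6H12N2O.
DoU = (2C + 2 + N − H − X)/2 = (2·6 + 2 + 2 − 12 − 0)/2 = 4/2 = 2.
(Structurally: 1 ring(s) + 1 π bond(s) = 2.)

2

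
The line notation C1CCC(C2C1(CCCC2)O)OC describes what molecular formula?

C11H20O2

Heavy atoms from the SMILES: 11 C, 2 O.
Implicit hydrogens by atom environment:
  7 × C: 2 H each → 14
  2 × C: 1 H each → 2
  1 × C: 3 H
  1 × C: no H
  1 × O: 1 H
  1 × O: no H
  Total hydrogens = 20.
Molecular formula: C11H20O2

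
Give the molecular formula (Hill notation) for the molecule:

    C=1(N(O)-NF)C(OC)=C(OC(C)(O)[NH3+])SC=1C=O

Heavy atoms from the SMILES: 8 C, 1 F, 3 N, 5 O, 1 S.
Implicit hydrogens by atom environment:
  4 × C (aromatic): no H
  3 × O: no H
  2 × C: 3 H each → 6
  2 × O: 1 H each → 2
  1 × C: 1 H
  1 × C: no H
  1 × F: no H
  1 × N (charge +1): 3 H
  1 × N: 1 H
  1 × N: no H
  1 × S (aromatic): no H
  Total hydrogens = 13.
Net charge +1.
Molecular formula: C8H13FN3O5S+

C8H13FN3O5S+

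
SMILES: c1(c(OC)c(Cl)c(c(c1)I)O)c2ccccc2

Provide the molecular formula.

C13H10ClIO2

Heavy atoms from the SMILES: 13 C, 1 Cl, 1 I, 2 O.
Implicit hydrogens by atom environment:
  6 × C (aromatic): 1 H each → 6
  6 × C (aromatic): no H
  1 × C: 3 H
  1 × Cl: no H
  1 × I: no H
  1 × O: 1 H
  1 × O: no H
  Total hydrogens = 10.
Molecular formula: C13H10ClIO2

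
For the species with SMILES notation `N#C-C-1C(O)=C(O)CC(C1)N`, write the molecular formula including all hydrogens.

Heavy atoms from the SMILES: 7 C, 2 N, 2 O.
Implicit hydrogens by atom environment:
  3 × C: no H
  2 × C: 2 H each → 4
  2 × C: 1 H each → 2
  2 × O: 1 H each → 2
  1 × N: 2 H
  1 × N: no H
  Total hydrogens = 10.
Molecular formula: C7H10N2O2

C7H10N2O2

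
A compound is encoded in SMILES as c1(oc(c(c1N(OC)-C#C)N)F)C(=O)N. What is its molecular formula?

C8H8FN3O3

Heavy atoms from the SMILES: 8 C, 1 F, 3 N, 3 O.
Implicit hydrogens by atom environment:
  4 × C (aromatic): no H
  2 × C: no H
  2 × N: 2 H each → 4
  2 × O: no H
  1 × C: 3 H
  1 × C: 1 H
  1 × F: no H
  1 × N: no H
  1 × O (aromatic): no H
  Total hydrogens = 8.
Molecular formula: C8H8FN3O3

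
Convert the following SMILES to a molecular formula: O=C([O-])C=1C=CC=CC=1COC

Heavy atoms from the SMILES: 9 C, 3 O.
Implicit hydrogens by atom environment:
  4 × C (aromatic): 1 H each → 4
  2 × C (aromatic): no H
  2 × O: no H
  1 × C: 3 H
  1 × C: 2 H
  1 × C: no H
  1 × O (charge -1): no H
  Total hydrogens = 9.
Net charge -1.
Molecular formula: C9H9O3-

C9H9O3-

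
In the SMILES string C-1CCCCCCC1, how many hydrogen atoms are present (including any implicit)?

16

Hydrogens are implicit in SMILES; fill each atom to its normal valence:
  8 × C: 2 H each → 16
  Total hydrogens = 16.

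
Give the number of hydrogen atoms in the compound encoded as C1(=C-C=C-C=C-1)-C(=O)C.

8

Hydrogens are implicit in SMILES; fill each atom to its normal valence:
  5 × C (aromatic): 1 H each → 5
  1 × C: 3 H
  1 × C (aromatic): no H
  1 × C: no H
  1 × O: no H
  Total hydrogens = 8.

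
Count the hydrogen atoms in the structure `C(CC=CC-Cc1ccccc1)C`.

Hydrogens are implicit in SMILES; fill each atom to its normal valence:
  5 × C (aromatic): 1 H each → 5
  4 × C: 2 H each → 8
  2 × C: 1 H each → 2
  1 × C: 3 H
  1 × C (aromatic): no H
  Total hydrogens = 18.

18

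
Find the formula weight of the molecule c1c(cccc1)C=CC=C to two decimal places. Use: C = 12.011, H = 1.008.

Molecular formula: C10H10.
M = 10×12.011 + 10×1.008 = 130.19 g/mol.

130.19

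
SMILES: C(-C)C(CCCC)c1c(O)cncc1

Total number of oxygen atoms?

The symbol for oxygen appears 1 time in the SMILES.

1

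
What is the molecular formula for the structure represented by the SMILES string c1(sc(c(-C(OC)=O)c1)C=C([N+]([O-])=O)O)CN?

Heavy atoms from the SMILES: 9 C, 2 N, 5 O, 1 S.
Implicit hydrogens by atom environment:
  3 × C (aromatic): no H
  3 × O: no H
  2 × C: no H
  1 × C: 3 H
  1 × C: 2 H
  1 × C (aromatic): 1 H
  1 × C: 1 H
  1 × N: 2 H
  1 × N (charge +1): no H
  1 × O: 1 H
  1 × O (charge -1): no H
  1 × S (aromatic): no H
  Total hydrogens = 10.
Molecular formula: C9H10N2O5S

C9H10N2O5S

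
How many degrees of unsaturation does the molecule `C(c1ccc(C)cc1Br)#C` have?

Molecular formula from the SMILES: C9H7Br.
DoU = (2C + 2 + N − H − X)/2 = (2·9 + 2 + 0 − 7 − 1)/2 = 12/2 = 6.
(Structurally: 1 ring(s) + 5 π bond(s) = 6.)

6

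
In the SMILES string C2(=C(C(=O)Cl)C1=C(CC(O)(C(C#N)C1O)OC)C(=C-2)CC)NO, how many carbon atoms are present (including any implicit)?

The symbol for carbon appears 15 times in the SMILES. (Cl is a single chlorine, not C + l.)

15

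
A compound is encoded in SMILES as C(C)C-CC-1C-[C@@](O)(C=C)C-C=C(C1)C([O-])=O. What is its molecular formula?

C14H21O3-

Heavy atoms from the SMILES: 14 C, 3 O.
Implicit hydrogens by atom environment:
  7 × C: 2 H each → 14
  3 × C: 1 H each → 3
  3 × C: no H
  1 × C: 3 H
  1 × O: 1 H
  1 × O: no H
  1 × O (charge -1): no H
  Total hydrogens = 21.
Net charge -1.
Molecular formula: C14H21O3-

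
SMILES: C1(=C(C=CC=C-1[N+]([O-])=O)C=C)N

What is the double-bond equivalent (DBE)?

Molecular formula from the SMILES: C8H8N2O2.
DoU = (2C + 2 + N − H − X)/2 = (2·8 + 2 + 2 − 8 − 0)/2 = 12/2 = 6.
(Structurally: 1 ring(s) + 5 π bond(s) = 6.)

6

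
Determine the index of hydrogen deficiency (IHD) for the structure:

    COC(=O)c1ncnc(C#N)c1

7

Molecular formula from the SMILES: C7H5N3O2.
DoU = (2C + 2 + N − H − X)/2 = (2·7 + 2 + 3 − 5 − 0)/2 = 14/2 = 7.
(Structurally: 1 ring(s) + 6 π bond(s) = 7.)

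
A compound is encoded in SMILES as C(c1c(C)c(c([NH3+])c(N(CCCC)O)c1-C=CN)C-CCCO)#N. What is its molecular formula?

C18H29N4O2+

Heavy atoms from the SMILES: 18 C, 4 N, 2 O.
Implicit hydrogens by atom environment:
  7 × C: 2 H each → 14
  6 × C (aromatic): no H
  2 × C: 3 H each → 6
  2 × C: 1 H each → 2
  2 × N: no H
  2 × O: 1 H each → 2
  1 × C: no H
  1 × N (charge +1): 3 H
  1 × N: 2 H
  Total hydrogens = 29.
Net charge +1.
Molecular formula: C18H29N4O2+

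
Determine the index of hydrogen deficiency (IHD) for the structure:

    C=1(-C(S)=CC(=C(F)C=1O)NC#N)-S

6

Molecular formula from the SMILES: C7H5FN2OS2.
DoU = (2C + 2 + N − H − X)/2 = (2·7 + 2 + 2 − 5 − 1)/2 = 12/2 = 6.
(Structurally: 1 ring(s) + 5 π bond(s) = 6.)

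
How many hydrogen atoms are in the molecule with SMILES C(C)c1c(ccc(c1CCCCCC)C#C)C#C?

22

Hydrogens are implicit in SMILES; fill each atom to its normal valence:
  6 × C: 2 H each → 12
  4 × C (aromatic): no H
  2 × C: 3 H each → 6
  2 × C (aromatic): 1 H each → 2
  2 × C: 1 H each → 2
  2 × C: no H
  Total hydrogens = 22.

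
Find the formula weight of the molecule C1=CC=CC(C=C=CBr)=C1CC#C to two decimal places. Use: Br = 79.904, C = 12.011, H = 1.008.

Molecular formula: C12H9Br.
M = 1×79.904 + 12×12.011 + 9×1.008 = 233.11 g/mol.

233.11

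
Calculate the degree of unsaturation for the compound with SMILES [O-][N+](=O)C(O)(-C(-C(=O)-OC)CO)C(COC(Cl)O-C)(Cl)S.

2

Molecular formula from the SMILES: C9H15Cl2NO8S.
DoU = (2C + 2 + N − H − X)/2 = (2·9 + 2 + 1 − 15 − 2)/2 = 4/2 = 2.
(Structurally: 0 ring(s) + 2 π bond(s) = 2.)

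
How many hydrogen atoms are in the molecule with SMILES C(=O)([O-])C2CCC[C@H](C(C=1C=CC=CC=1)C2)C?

Hydrogens are implicit in SMILES; fill each atom to its normal valence:
  5 × C (aromatic): 1 H each → 5
  4 × C: 2 H each → 8
  3 × C: 1 H each → 3
  1 × C: 3 H
  1 × C: no H
  1 × C (aromatic): no H
  1 × O: no H
  1 × O (charge -1): no H
  Total hydrogens = 19.

19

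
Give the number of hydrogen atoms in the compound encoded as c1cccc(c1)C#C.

6

Hydrogens are implicit in SMILES; fill each atom to its normal valence:
  5 × C (aromatic): 1 H each → 5
  1 × C: 1 H
  1 × C (aromatic): no H
  1 × C: no H
  Total hydrogens = 6.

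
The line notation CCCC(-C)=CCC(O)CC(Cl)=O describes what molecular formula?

Heavy atoms from the SMILES: 10 C, 1 Cl, 2 O.
Implicit hydrogens by atom environment:
  4 × C: 2 H each → 8
  2 × C: 3 H each → 6
  2 × C: 1 H each → 2
  2 × C: no H
  1 × Cl: no H
  1 × O: 1 H
  1 × O: no H
  Total hydrogens = 17.
Molecular formula: C10H17ClO2

C10H17ClO2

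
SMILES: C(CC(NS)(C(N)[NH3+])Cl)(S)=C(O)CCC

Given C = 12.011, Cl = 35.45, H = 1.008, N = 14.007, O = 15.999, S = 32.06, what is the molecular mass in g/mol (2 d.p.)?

272.83

Molecular formula: C8H19ClN3OS2+.
M = 8×12.011 + 1×35.45 + 19×1.008 + 3×14.007 + 1×15.999 + 2×32.06 = 272.83 g/mol.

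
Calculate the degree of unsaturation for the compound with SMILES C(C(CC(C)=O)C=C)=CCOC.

3

Molecular formula from the SMILES: C10H16O2.
DoU = (2C + 2 + N − H − X)/2 = (2·10 + 2 + 0 − 16 − 0)/2 = 6/2 = 3.
(Structurally: 0 ring(s) + 3 π bond(s) = 3.)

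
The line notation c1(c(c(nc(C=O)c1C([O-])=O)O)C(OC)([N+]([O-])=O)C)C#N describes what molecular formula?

C11H8N3O7-

Heavy atoms from the SMILES: 11 C, 3 N, 7 O.
Implicit hydrogens by atom environment:
  5 × C (aromatic): no H
  4 × O: no H
  3 × C: no H
  2 × C: 3 H each → 6
  2 × O (charge -1): no H
  1 × C: 1 H
  1 × N (aromatic): no H
  1 × N: no H
  1 × N (charge +1): no H
  1 × O: 1 H
  Total hydrogens = 8.
Net charge -1.
Molecular formula: C11H8N3O7-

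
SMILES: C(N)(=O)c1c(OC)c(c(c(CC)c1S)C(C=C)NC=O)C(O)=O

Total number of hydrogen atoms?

Hydrogens are implicit in SMILES; fill each atom to its normal valence:
  6 × C (aromatic): no H
  4 × O: no H
  3 × C: 1 H each → 3
  2 × C: 3 H each → 6
  2 × C: 2 H each → 4
  2 × C: no H
  1 × N: 2 H
  1 × N: 1 H
  1 × O: 1 H
  1 × S: 1 H
  Total hydrogens = 18.

18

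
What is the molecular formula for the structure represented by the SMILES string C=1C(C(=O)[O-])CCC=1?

C6H7O2-

Heavy atoms from the SMILES: 6 C, 2 O.
Implicit hydrogens by atom environment:
  3 × C: 1 H each → 3
  2 × C: 2 H each → 4
  1 × C: no H
  1 × O: no H
  1 × O (charge -1): no H
  Total hydrogens = 7.
Net charge -1.
Molecular formula: C6H7O2-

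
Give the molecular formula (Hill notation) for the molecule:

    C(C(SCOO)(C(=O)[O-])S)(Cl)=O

Heavy atoms from the SMILES: 4 C, 1 Cl, 5 O, 2 S.
Implicit hydrogens by atom environment:
  3 × C: no H
  3 × O: no H
  1 × C: 2 H
  1 × Cl: no H
  1 × O: 1 H
  1 × O (charge -1): no H
  1 × S: 1 H
  1 × S: no H
  Total hydrogens = 4.
Net charge -1.
Molecular formula: C4H4ClO5S2-

C4H4ClO5S2-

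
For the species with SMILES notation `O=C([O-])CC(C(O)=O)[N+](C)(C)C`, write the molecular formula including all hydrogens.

Heavy atoms from the SMILES: 7 C, 1 N, 4 O.
Implicit hydrogens by atom environment:
  3 × C: 3 H each → 9
  2 × C: no H
  2 × O: no H
  1 × C: 2 H
  1 × C: 1 H
  1 × N (charge +1): no H
  1 × O: 1 H
  1 × O (charge -1): no H
  Total hydrogens = 13.
Molecular formula: C7H13NO4

C7H13NO4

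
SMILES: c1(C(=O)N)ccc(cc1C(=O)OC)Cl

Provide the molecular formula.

C9H8ClNO3

Heavy atoms from the SMILES: 9 C, 1 Cl, 1 N, 3 O.
Implicit hydrogens by atom environment:
  3 × C (aromatic): 1 H each → 3
  3 × C (aromatic): no H
  3 × O: no H
  2 × C: no H
  1 × C: 3 H
  1 × Cl: no H
  1 × N: 2 H
  Total hydrogens = 8.
Molecular formula: C9H8ClNO3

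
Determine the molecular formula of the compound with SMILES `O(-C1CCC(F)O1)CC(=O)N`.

Heavy atoms from the SMILES: 6 C, 1 F, 1 N, 3 O.
Implicit hydrogens by atom environment:
  3 × C: 2 H each → 6
  3 × O: no H
  2 × C: 1 H each → 2
  1 × C: no H
  1 × F: no H
  1 × N: 2 H
  Total hydrogens = 10.
Molecular formula: C6H10FNO3

C6H10FNO3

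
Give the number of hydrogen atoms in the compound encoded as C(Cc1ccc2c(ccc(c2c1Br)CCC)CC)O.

Hydrogens are implicit in SMILES; fill each atom to its normal valence:
  6 × C (aromatic): no H
  5 × C: 2 H each → 10
  4 × C (aromatic): 1 H each → 4
  2 × C: 3 H each → 6
  1 × Br: no H
  1 × O: 1 H
  Total hydrogens = 21.

21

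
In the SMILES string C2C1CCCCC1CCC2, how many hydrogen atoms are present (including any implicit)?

Hydrogens are implicit in SMILES; fill each atom to its normal valence:
  8 × C: 2 H each → 16
  2 × C: 1 H each → 2
  Total hydrogens = 18.

18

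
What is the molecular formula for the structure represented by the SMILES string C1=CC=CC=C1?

Heavy atoms from the SMILES: 6 C.
Implicit hydrogens by atom environment:
  6 × C (aromatic): 1 H each → 6
  Total hydrogens = 6.
Molecular formula: C6H6

C6H6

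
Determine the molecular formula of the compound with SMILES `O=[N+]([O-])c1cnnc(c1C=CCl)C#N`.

Heavy atoms from the SMILES: 7 C, 1 Cl, 4 N, 2 O.
Implicit hydrogens by atom environment:
  3 × C (aromatic): no H
  2 × C: 1 H each → 2
  2 × N (aromatic): no H
  1 × C (aromatic): 1 H
  1 × C: no H
  1 × Cl: no H
  1 × N (charge +1): no H
  1 × N: no H
  1 × O: no H
  1 × O (charge -1): no H
  Total hydrogens = 3.
Molecular formula: C7H3ClN4O2

C7H3ClN4O2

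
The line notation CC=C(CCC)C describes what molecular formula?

Heavy atoms from the SMILES: 7 C.
Implicit hydrogens by atom environment:
  3 × C: 3 H each → 9
  2 × C: 2 H each → 4
  1 × C: 1 H
  1 × C: no H
  Total hydrogens = 14.
Molecular formula: C7H14

C7H14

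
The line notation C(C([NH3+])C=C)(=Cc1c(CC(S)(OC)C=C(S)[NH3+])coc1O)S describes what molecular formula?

[C14H22N2O3S3]2+

Heavy atoms from the SMILES: 14 C, 2 N, 3 O, 3 S.
Implicit hydrogens by atom environment:
  4 × C: 1 H each → 4
  3 × C (aromatic): no H
  3 × C: no H
  3 × S: 1 H each → 3
  2 × C: 2 H each → 4
  2 × N (charge +1): 3 H each → 6
  1 × C: 3 H
  1 × C (aromatic): 1 H
  1 × O: 1 H
  1 × O (aromatic): no H
  1 × O: no H
  Total hydrogens = 22.
Net charge +2.
Molecular formula: [C14H22N2O3S3]2+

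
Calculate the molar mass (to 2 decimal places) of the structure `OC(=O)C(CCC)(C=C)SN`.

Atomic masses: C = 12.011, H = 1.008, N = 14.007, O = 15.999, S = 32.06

175.25

Molecular formula: C7H13NO2S.
M = 7×12.011 + 13×1.008 + 1×14.007 + 2×15.999 + 1×32.06 = 175.25 g/mol.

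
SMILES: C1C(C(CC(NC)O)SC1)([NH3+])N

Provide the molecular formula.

Heavy atoms from the SMILES: 7 C, 3 N, 1 O, 1 S.
Implicit hydrogens by atom environment:
  3 × C: 2 H each → 6
  2 × C: 1 H each → 2
  1 × C: 3 H
  1 × C: no H
  1 × N (charge +1): 3 H
  1 × N: 2 H
  1 × N: 1 H
  1 × O: 1 H
  1 × S: no H
  Total hydrogens = 18.
Net charge +1.
Molecular formula: C7H18N3OS+

C7H18N3OS+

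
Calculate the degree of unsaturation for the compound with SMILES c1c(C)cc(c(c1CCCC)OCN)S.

4

Molecular formula from the SMILES: C12H19NOS.
DoU = (2C + 2 + N − H − X)/2 = (2·12 + 2 + 1 − 19 − 0)/2 = 8/2 = 4.
(Structurally: 1 ring(s) + 3 π bond(s) = 4.)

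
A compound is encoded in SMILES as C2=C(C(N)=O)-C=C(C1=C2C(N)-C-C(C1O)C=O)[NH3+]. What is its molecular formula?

C12H16N3O3+

Heavy atoms from the SMILES: 12 C, 3 N, 3 O.
Implicit hydrogens by atom environment:
  4 × C: 1 H each → 4
  4 × C (aromatic): no H
  2 × C (aromatic): 1 H each → 2
  2 × N: 2 H each → 4
  2 × O: no H
  1 × C: 2 H
  1 × C: no H
  1 × N (charge +1): 3 H
  1 × O: 1 H
  Total hydrogens = 16.
Net charge +1.
Molecular formula: C12H16N3O3+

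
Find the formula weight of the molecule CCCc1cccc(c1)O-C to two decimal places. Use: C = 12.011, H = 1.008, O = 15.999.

150.22

Molecular formula: C10H14O.
M = 10×12.011 + 14×1.008 + 1×15.999 = 150.22 g/mol.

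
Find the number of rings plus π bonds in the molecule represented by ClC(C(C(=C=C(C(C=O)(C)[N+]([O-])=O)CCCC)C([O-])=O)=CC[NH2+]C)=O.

Molecular formula from the SMILES: C16H21ClN2O6.
DoU = (2C + 2 + N − H − X)/2 = (2·16 + 2 + 2 − 21 − 1)/2 = 14/2 = 7.
(Structurally: 0 ring(s) + 7 π bond(s) = 7.)

7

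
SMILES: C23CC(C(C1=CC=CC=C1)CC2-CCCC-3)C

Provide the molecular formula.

Heavy atoms from the SMILES: 17 C.
Implicit hydrogens by atom environment:
  6 × C: 2 H each → 12
  5 × C (aromatic): 1 H each → 5
  4 × C: 1 H each → 4
  1 × C: 3 H
  1 × C (aromatic): no H
  Total hydrogens = 24.
Molecular formula: C17H24

C17H24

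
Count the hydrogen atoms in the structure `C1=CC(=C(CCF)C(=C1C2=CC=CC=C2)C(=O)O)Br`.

Hydrogens are implicit in SMILES; fill each atom to its normal valence:
  7 × C (aromatic): 1 H each → 7
  5 × C (aromatic): no H
  2 × C: 2 H each → 4
  1 × Br: no H
  1 × C: no H
  1 × F: no H
  1 × O: 1 H
  1 × O: no H
  Total hydrogens = 12.

12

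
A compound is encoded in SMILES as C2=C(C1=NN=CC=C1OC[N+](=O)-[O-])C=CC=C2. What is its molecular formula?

C11H9N3O3

Heavy atoms from the SMILES: 11 C, 3 N, 3 O.
Implicit hydrogens by atom environment:
  7 × C (aromatic): 1 H each → 7
  3 × C (aromatic): no H
  2 × N (aromatic): no H
  2 × O: no H
  1 × C: 2 H
  1 × N (charge +1): no H
  1 × O (charge -1): no H
  Total hydrogens = 9.
Molecular formula: C11H9N3O3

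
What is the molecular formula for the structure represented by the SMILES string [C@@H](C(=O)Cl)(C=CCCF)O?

Heavy atoms from the SMILES: 6 C, 1 Cl, 1 F, 2 O.
Implicit hydrogens by atom environment:
  3 × C: 1 H each → 3
  2 × C: 2 H each → 4
  1 × C: no H
  1 × Cl: no H
  1 × F: no H
  1 × O: 1 H
  1 × O: no H
  Total hydrogens = 8.
Molecular formula: C6H8ClFO2

C6H8ClFO2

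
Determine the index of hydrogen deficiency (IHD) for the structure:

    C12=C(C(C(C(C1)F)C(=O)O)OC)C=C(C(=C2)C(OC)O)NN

6

Molecular formula from the SMILES: C14H19FN2O5.
DoU = (2C + 2 + N − H − X)/2 = (2·14 + 2 + 2 − 19 − 1)/2 = 12/2 = 6.
(Structurally: 2 ring(s) + 4 π bond(s) = 6.)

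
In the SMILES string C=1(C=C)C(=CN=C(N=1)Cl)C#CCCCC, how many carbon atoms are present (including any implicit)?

The symbol for carbon appears 12 times in the SMILES. (Cl is a single chlorine, not C + l.)

12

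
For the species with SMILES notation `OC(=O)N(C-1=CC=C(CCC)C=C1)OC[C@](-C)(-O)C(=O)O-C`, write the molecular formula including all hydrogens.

Heavy atoms from the SMILES: 15 C, 1 N, 6 O.
Implicit hydrogens by atom environment:
  4 × C (aromatic): 1 H each → 4
  4 × O: no H
  3 × C: 3 H each → 9
  3 × C: 2 H each → 6
  3 × C: no H
  2 × C (aromatic): no H
  2 × O: 1 H each → 2
  1 × N: no H
  Total hydrogens = 21.
Molecular formula: C15H21NO6

C15H21NO6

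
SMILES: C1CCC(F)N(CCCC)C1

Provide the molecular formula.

Heavy atoms from the SMILES: 9 C, 1 F, 1 N.
Implicit hydrogens by atom environment:
  7 × C: 2 H each → 14
  1 × C: 3 H
  1 × C: 1 H
  1 × F: no H
  1 × N: no H
  Total hydrogens = 18.
Molecular formula: C9H18FN

C9H18FN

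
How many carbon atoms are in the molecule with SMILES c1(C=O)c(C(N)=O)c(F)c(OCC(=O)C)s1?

9

The symbol for carbon appears 9 times in the SMILES. Lowercase c denotes aromatic carbon and counts toward C.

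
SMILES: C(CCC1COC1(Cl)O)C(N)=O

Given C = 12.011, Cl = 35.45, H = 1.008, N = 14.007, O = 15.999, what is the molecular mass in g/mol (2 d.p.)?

193.63

Molecular formula: C7H12ClNO3.
M = 7×12.011 + 1×35.45 + 12×1.008 + 1×14.007 + 3×15.999 = 193.63 g/mol.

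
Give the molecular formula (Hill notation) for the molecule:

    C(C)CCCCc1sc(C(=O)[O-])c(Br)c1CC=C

Heavy atoms from the SMILES: 1 Br, 14 C, 2 O, 1 S.
Implicit hydrogens by atom environment:
  7 × C: 2 H each → 14
  4 × C (aromatic): no H
  1 × Br: no H
  1 × C: 3 H
  1 × C: 1 H
  1 × C: no H
  1 × O: no H
  1 × O (charge -1): no H
  1 × S (aromatic): no H
  Total hydrogens = 18.
Net charge -1.
Molecular formula: C14H18BrO2S-

C14H18BrO2S-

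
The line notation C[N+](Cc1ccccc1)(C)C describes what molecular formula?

Heavy atoms from the SMILES: 10 C, 1 N.
Implicit hydrogens by atom environment:
  5 × C (aromatic): 1 H each → 5
  3 × C: 3 H each → 9
  1 × C: 2 H
  1 × C (aromatic): no H
  1 × N (charge +1): no H
  Total hydrogens = 16.
Net charge +1.
Molecular formula: C10H16N+

C10H16N+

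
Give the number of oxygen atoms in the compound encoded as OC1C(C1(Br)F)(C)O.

The symbol for oxygen appears 2 times in the SMILES.

2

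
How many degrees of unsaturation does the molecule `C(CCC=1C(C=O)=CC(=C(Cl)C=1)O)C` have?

5

Molecular formula from the SMILES: C11H13ClO2.
DoU = (2C + 2 + N − H − X)/2 = (2·11 + 2 + 0 − 13 − 1)/2 = 10/2 = 5.
(Structurally: 1 ring(s) + 4 π bond(s) = 5.)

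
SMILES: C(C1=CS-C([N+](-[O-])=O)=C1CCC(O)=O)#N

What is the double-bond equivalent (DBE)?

7

Molecular formula from the SMILES: C8H6N2O4S.
DoU = (2C + 2 + N − H − X)/2 = (2·8 + 2 + 2 − 6 − 0)/2 = 14/2 = 7.
(Structurally: 1 ring(s) + 6 π bond(s) = 7.)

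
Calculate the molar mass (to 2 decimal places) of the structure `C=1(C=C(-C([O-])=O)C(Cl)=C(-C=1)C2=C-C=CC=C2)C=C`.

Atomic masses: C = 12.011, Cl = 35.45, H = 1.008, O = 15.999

257.69

Molecular formula: C15H10ClO2-.
M = 15×12.011 + 1×35.45 + 10×1.008 + 2×15.999 = 257.69 g/mol.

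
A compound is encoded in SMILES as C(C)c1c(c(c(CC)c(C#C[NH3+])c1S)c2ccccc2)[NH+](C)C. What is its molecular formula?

[C20H26N2S]2+

Heavy atoms from the SMILES: 20 C, 2 N, 1 S.
Implicit hydrogens by atom environment:
  7 × C (aromatic): no H
  5 × C (aromatic): 1 H each → 5
  4 × C: 3 H each → 12
  2 × C: 2 H each → 4
  2 × C: no H
  1 × N (charge +1): 3 H
  1 × N (charge +1): 1 H
  1 × S: 1 H
  Total hydrogens = 26.
Net charge +2.
Molecular formula: [C20H26N2S]2+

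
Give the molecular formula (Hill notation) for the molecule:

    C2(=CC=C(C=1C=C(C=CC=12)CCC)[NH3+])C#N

Heavy atoms from the SMILES: 14 C, 2 N.
Implicit hydrogens by atom environment:
  5 × C (aromatic): 1 H each → 5
  5 × C (aromatic): no H
  2 × C: 2 H each → 4
  1 × C: 3 H
  1 × C: no H
  1 × N (charge +1): 3 H
  1 × N: no H
  Total hydrogens = 15.
Net charge +1.
Molecular formula: C14H15N2+

C14H15N2+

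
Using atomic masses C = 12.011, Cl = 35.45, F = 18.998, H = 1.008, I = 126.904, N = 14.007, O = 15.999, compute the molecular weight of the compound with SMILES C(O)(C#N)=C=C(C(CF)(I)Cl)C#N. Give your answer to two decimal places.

312.47

Molecular formula: C7H3ClFIN2O.
M = 7×12.011 + 1×35.45 + 1×18.998 + 3×1.008 + 1×126.904 + 2×14.007 + 1×15.999 = 312.47 g/mol.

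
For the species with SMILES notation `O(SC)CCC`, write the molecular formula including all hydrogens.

C4H10OS

Heavy atoms from the SMILES: 4 C, 1 O, 1 S.
Implicit hydrogens by atom environment:
  2 × C: 3 H each → 6
  2 × C: 2 H each → 4
  1 × O: no H
  1 × S: no H
  Total hydrogens = 10.
Molecular formula: C4H10OS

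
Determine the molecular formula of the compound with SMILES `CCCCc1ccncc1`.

Heavy atoms from the SMILES: 9 C, 1 N.
Implicit hydrogens by atom environment:
  4 × C (aromatic): 1 H each → 4
  3 × C: 2 H each → 6
  1 × C: 3 H
  1 × C (aromatic): no H
  1 × N (aromatic): no H
  Total hydrogens = 13.
Molecular formula: C9H13N

C9H13N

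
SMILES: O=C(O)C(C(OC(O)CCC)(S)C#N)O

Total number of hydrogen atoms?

Hydrogens are implicit in SMILES; fill each atom to its normal valence:
  3 × C: no H
  3 × O: 1 H each → 3
  2 × C: 2 H each → 4
  2 × C: 1 H each → 2
  2 × O: no H
  1 × C: 3 H
  1 × N: no H
  1 × S: 1 H
  Total hydrogens = 13.

13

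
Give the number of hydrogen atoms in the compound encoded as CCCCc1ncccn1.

Hydrogens are implicit in SMILES; fill each atom to its normal valence:
  3 × C: 2 H each → 6
  3 × C (aromatic): 1 H each → 3
  2 × N (aromatic): no H
  1 × C: 3 H
  1 × C (aromatic): no H
  Total hydrogens = 12.

12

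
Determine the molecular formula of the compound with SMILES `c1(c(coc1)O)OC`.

Heavy atoms from the SMILES: 5 C, 3 O.
Implicit hydrogens by atom environment:
  2 × C (aromatic): 1 H each → 2
  2 × C (aromatic): no H
  1 × C: 3 H
  1 × O: 1 H
  1 × O (aromatic): no H
  1 × O: no H
  Total hydrogens = 6.
Molecular formula: C5H6O3

C5H6O3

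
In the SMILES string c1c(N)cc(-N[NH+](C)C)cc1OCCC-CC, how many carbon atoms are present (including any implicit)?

The symbol for carbon appears 13 times in the SMILES. Lowercase c denotes aromatic carbon and counts toward C.

13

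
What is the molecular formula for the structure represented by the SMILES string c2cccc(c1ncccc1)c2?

Heavy atoms from the SMILES: 11 C, 1 N.
Implicit hydrogens by atom environment:
  9 × C (aromatic): 1 H each → 9
  2 × C (aromatic): no H
  1 × N (aromatic): no H
  Total hydrogens = 9.
Molecular formula: C11H9N

C11H9N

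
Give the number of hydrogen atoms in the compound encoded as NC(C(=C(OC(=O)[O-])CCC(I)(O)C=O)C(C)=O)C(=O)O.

Hydrogens are implicit in SMILES; fill each atom to its normal valence:
  6 × C: no H
  5 × O: no H
  2 × C: 2 H each → 4
  2 × C: 1 H each → 2
  2 × O: 1 H each → 2
  1 × C: 3 H
  1 × I: no H
  1 × N: 2 H
  1 × O (charge -1): no H
  Total hydrogens = 13.

13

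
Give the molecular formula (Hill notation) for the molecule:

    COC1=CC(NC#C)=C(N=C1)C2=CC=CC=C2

C14H12N2O

Heavy atoms from the SMILES: 14 C, 2 N, 1 O.
Implicit hydrogens by atom environment:
  7 × C (aromatic): 1 H each → 7
  4 × C (aromatic): no H
  1 × C: 3 H
  1 × C: 1 H
  1 × C: no H
  1 × N: 1 H
  1 × N (aromatic): no H
  1 × O: no H
  Total hydrogens = 12.
Molecular formula: C14H12N2O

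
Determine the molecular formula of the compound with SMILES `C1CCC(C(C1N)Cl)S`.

C6H12ClNS

Heavy atoms from the SMILES: 6 C, 1 Cl, 1 N, 1 S.
Implicit hydrogens by atom environment:
  3 × C: 2 H each → 6
  3 × C: 1 H each → 3
  1 × Cl: no H
  1 × N: 2 H
  1 × S: 1 H
  Total hydrogens = 12.
Molecular formula: C6H12ClNS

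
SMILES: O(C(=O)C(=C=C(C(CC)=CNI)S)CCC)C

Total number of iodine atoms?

The symbol for iodine appears 1 time in the SMILES.

1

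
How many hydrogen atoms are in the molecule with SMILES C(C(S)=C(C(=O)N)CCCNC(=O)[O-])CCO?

Hydrogens are implicit in SMILES; fill each atom to its normal valence:
  6 × C: 2 H each → 12
  4 × C: no H
  2 × O: no H
  1 × N: 2 H
  1 × N: 1 H
  1 × O: 1 H
  1 × O (charge -1): no H
  1 × S: 1 H
  Total hydrogens = 17.

17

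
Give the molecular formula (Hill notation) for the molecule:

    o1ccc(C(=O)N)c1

Heavy atoms from the SMILES: 5 C, 1 N, 2 O.
Implicit hydrogens by atom environment:
  3 × C (aromatic): 1 H each → 3
  1 × C (aromatic): no H
  1 × C: no H
  1 × N: 2 H
  1 × O (aromatic): no H
  1 × O: no H
  Total hydrogens = 5.
Molecular formula: C5H5NO2

C5H5NO2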